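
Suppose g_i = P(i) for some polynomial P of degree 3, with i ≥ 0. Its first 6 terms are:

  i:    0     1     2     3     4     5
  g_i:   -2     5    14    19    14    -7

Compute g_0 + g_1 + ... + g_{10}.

-1287

1st diffs: 7, 9, 5, -5, -21.
2nd diffs: 2, -4, -10, -16.
3rd diffs: -6, -6, -6 (constant).
So g_i = -i^3 + 4i^2 + 4i - 2.
Continuing: …, -50, -121, -226, -371, …, g_{10} = -562.
Summing i = 0..10 (11 terms) gives -1287.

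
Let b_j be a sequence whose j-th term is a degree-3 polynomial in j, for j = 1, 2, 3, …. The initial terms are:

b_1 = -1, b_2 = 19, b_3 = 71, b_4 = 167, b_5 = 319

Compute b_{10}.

1st diffs: 20, 52, 96, 152.
2nd diffs: 32, 44, 56.
3rd diffs: 12, 12 (constant).
Newton forward-difference form: b_j = -1 + 20·C(j-1,1) + 32·C(j-1,2) + 12·C(j-1,3).
At j = 10: j-1 = 9, so b_{10} = -1 + 180 + 1152 + 1008 = 2339.

2339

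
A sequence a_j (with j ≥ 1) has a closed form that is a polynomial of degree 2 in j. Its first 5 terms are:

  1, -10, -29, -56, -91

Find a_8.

-244

1st diffs: -11, -19, -27, -35.
2nd diffs: -8, -8, -8 (constant).
Newton forward-difference form: a_j = 1 + (-11)·C(j-1,1) + (-8)·C(j-1,2).
At j = 8: j-1 = 7, so a_8 = 1 - 77 - 168 = -244.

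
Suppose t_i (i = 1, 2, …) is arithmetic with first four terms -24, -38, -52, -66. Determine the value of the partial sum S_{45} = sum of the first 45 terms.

Common difference d = -14.
t_i = -24 + (i - 1)·(-14).
t_{45} = -640; S = 45·(-24 + (-640))/2 = -14940.

-14940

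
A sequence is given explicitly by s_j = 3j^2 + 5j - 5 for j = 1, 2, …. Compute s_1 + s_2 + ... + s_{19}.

Over j = 1..19: Σj = 190, Σj² = 2470.
Total = (3)·2470 + (5)·190 + (-5)·19 = 8265.

8265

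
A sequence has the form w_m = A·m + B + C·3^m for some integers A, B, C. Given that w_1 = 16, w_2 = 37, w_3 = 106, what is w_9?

78712

At m = 1, 2, 3: A + B + 3C = 16; 2A + B + 9C = 37; 3A + B + 27C = 106.
Subtracting the first from the second: A + 6C = 21.
Subtracting the second from the third: A + 18C = 69.
Solving: C = 4, A = -3, then B = 7.
Hence w_9 = -3·9 + 7 + 4·19683 = 78712.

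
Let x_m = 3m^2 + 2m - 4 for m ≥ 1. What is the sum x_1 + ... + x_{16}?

Over m = 1..16: Σm = 136, Σm² = 1496.
Total = (3)·1496 + (2)·136 + (-4)·16 = 4696.

4696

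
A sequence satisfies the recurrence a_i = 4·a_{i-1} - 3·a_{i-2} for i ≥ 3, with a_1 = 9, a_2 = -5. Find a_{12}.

-1240013

Compute successive terms:
a_3 = -47;  a_4 = -173;  a_5 = -551;  a_6 = -1685;  a_7 = -5087;  a_8 = -15293;  a_9 = -45911;  a_{10} = -137765;  a_{11} = -413327;  a_{12} = -1240013.
(Characteristic roots are 3 and 1.)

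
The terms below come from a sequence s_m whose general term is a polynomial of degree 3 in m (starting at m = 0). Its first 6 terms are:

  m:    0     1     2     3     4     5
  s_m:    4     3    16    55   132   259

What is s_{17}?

10051

1st diffs: -1, 13, 39, 77, 127.
2nd diffs: 14, 26, 38, 50.
3rd diffs: 12, 12, 12 (constant).
Newton forward-difference form: s_m = 4 + (-1)·C(m,1) + 14·C(m,2) + 12·C(m,3).
At m = 17: m = 17, so s_{17} = 4 - 17 + 1904 + 8160 = 10051.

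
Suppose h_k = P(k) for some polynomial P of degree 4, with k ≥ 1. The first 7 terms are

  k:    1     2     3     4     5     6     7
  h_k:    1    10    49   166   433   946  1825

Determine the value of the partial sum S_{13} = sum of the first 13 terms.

74503

1st diffs: 9, 39, 117, 267, 513, 879.
2nd diffs: 30, 78, 150, 246, 366.
3rd diffs: 48, 72, 96, 120.
4th diffs: 24, 24, 24 (constant).
Newton forward-difference form: h_k = 1 + 9·C(k-1,1) + 30·C(k-1,2) + 48·C(k-1,3) + 24·C(k-1,4).
Continuing: …, 3214, 5281, 8218, 12241, …, h_{13} = 24529.
Summing k = 1..13 (13 terms) gives 74503.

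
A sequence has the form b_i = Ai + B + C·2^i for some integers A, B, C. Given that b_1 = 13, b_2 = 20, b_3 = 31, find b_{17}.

At i = 1, 2, 3: A + B + 2C = 13; 2A + B + 4C = 20; 3A + B + 8C = 31.
Subtracting the first from the second: A + 2C = 7.
Subtracting the second from the third: A + 4C = 11.
Solving: C = 2, A = 3, then B = 6.
Hence b_{17} = 3·17 + 6 + 2·131072 = 262201.

262201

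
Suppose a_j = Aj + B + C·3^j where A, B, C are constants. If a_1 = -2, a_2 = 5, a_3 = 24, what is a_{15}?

Write the equations: A + B + 3C = -2; 2A + B + 9C = 5; 3A + B + 27C = 24.
Subtracting the first from the second: A + 6C = 7.
Subtracting the second from the third: A + 18C = 19.
Solving: C = 1, A = 1, then B = -6.
So a_j = 1·j + (-6) + 1·3^j; at j=15 this is 14348916.

14348916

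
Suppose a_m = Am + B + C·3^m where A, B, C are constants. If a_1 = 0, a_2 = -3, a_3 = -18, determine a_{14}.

-4782927

Write the equations: A + B + 3C = 0; 2A + B + 9C = -3; 3A + B + 27C = -18.
Subtracting the first from the second: A + 6C = -3.
Subtracting the second from the third: A + 18C = -15.
Solving: C = -1, A = 3, then B = 0.
Therefore a_{14} = 42 + 0 + (-1)·4782969 = -4782927.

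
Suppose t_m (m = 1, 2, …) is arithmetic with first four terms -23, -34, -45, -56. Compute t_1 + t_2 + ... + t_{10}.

Common difference d = -11.
t_m = -23 + (m - 1)·(-11).
t_{10} = -122; S = 10·(-23 + (-122))/2 = -725.

-725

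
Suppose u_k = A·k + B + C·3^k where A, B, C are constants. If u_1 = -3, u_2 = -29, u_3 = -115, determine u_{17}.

-645700739

Write the equations: A + B + 3C = -3; 2A + B + 9C = -29; 3A + B + 27C = -115.
Subtracting the first from the second: A + 6C = -26.
Subtracting the second from the third: A + 18C = -86.
Solving: C = -5, A = 4, then B = 8.
Therefore u_{17} = 68 + 8 + (-5)·129140163 = -645700739.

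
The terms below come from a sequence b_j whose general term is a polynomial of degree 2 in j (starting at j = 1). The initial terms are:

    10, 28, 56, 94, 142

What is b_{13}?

886

1st diffs: 18, 28, 38, 48.
2nd diffs: 10, 10, 10 (constant).
So b_j = 5j^2 + 3j + 2.
Evaluating at j = 13 gives b_{13} = 886.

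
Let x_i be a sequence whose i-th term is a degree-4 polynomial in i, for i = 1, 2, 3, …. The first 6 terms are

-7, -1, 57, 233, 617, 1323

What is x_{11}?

1st diffs: 6, 58, 176, 384, 706.
2nd diffs: 52, 118, 208, 322.
3rd diffs: 66, 90, 114.
4th diffs: 24, 24 (constant).
Newton forward-difference form: x_i = -7 + 6·C(i-1,1) + 52·C(i-1,2) + 66·C(i-1,3) + 24·C(i-1,4).
At i = 11: i-1 = 10, so x_{11} = -7 + 60 + 2340 + 7920 + 5040 = 15353.

15353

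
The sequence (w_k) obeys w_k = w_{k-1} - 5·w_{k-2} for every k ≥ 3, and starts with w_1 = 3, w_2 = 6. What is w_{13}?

Step forward from the initial values:
w_3 = -9  w_4 = -39  w_5 = 6  …  w_{10} = 2481  w_{11} = 10926  w_{12} = -1479  w_{13} = -56109.

-56109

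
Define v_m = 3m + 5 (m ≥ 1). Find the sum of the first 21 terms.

Over m = 1..21: Σm = 231.
Total = (3)·231 + (5)·21 = 798.

798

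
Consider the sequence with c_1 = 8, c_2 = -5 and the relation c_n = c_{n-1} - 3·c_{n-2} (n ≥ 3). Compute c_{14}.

Iterate the recurrence:
c_3 = -29, c_4 = -14, c_5 = 73, …, c_{11} = 1621, c_{12} = -2009, c_{13} = -6872, c_{14} = -845.

-845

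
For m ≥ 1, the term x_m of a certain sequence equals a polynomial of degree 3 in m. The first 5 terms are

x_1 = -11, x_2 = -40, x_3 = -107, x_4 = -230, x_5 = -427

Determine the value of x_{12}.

-5390

1st diffs: -29, -67, -123, -197.
2nd diffs: -38, -56, -74.
3rd diffs: -18, -18 (constant).
So x_m = -3m^3 - m^2 - 5m - 2.
Evaluating at m = 12 gives x_{12} = -5390.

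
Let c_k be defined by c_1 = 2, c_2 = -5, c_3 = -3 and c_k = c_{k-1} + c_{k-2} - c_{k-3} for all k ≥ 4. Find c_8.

Iterate the recurrence:
c_4 = -10;  c_5 = -8;  c_6 = -15;  c_7 = -13;  c_8 = -20.

-20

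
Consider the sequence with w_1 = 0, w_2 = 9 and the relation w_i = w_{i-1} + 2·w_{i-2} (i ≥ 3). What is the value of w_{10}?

Applying the relation repeatedly:
w_3 = 9;  w_4 = 27;  w_5 = 45;  w_6 = 99;  w_7 = 189;  w_8 = 387;  w_9 = 765;  w_{10} = 1539.
(Characteristic roots are 2 and -1.)

1539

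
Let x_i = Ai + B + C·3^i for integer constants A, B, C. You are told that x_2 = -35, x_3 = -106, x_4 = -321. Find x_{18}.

-1549681939

The three given values yield: 2A + B + 9C = -35; 3A + B + 27C = -106; 4A + B + 81C = -321.
Subtracting the first from the second: A + 18C = -71.
Subtracting the second from the third: A + 54C = -215.
Solving: C = -4, A = 1, then B = -1.
Hence x_{18} = 1·18 + (-1) + (-4)·387420489 = -1549681939.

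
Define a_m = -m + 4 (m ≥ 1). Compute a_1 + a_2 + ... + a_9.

-9

Over m = 1..9: Σm = 45.
Total = (-1)·45 + (4)·9 = -9.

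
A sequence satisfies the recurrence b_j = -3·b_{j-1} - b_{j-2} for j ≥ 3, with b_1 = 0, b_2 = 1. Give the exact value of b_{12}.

17711

Compute successive terms:
b_3 = -3, b_4 = 8, b_5 = -21, b_6 = 55, b_7 = -144, b_8 = 377, b_9 = -987, b_{10} = 2584, b_{11} = -6765, b_{12} = 17711.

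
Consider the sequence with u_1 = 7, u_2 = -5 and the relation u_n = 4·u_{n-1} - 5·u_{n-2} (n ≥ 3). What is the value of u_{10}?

Step forward from the initial values:
u_3 = -55;  u_4 = -195;  u_5 = -505;  u_6 = -1045;  u_7 = -1655;  u_8 = -1395;  u_9 = 2695;  u_{10} = 17755.

17755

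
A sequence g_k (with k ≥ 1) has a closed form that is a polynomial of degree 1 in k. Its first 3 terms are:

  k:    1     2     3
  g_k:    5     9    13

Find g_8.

33

1st diffs: 4, 4 (constant).
So g_k = 4k + 1.
Evaluating at k = 8 gives g_8 = 33.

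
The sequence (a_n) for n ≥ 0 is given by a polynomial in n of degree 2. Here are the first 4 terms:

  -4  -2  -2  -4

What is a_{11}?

1st diffs: 2, 0, -2.
2nd diffs: -2, -2 (constant).
So a_n = -n^2 + 3n - 4.
Evaluating at n = 11 gives a_{11} = -92.

-92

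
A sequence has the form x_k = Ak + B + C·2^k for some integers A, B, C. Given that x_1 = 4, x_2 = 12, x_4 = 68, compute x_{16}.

Write the equations: A + B + 2C = 4; 2A + B + 4C = 12; 4A + B + 16C = 68.
Subtracting the first from the second: A + 2C = 8.
Subtracting the second from the third: 2A + 12C = 56.
Solving: C = 5, A = -2, then B = -4.
Therefore x_{16} = -32 + (-4) + 5·65536 = 327644.

327644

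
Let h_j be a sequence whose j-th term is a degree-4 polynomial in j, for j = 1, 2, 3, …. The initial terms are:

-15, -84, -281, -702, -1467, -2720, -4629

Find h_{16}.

1st diffs: -69, -197, -421, -765, -1253, -1909.
2nd diffs: -128, -224, -344, -488, -656.
3rd diffs: -96, -120, -144, -168.
4th diffs: -24, -24, -24 (constant).
So h_j = -j^4 - 6j^3 - 3j^2 - 3j - 2.
Evaluating at j = 16 gives h_{16} = -90930.

-90930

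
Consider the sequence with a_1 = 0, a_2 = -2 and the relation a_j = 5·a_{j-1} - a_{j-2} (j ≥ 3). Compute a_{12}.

-13331998

Compute successive terms:
a_3 = -10; a_4 = -48; a_5 = -230; a_6 = -1102; a_7 = -5280; a_8 = -25298; a_9 = -121210; a_{10} = -580752; a_{11} = -2782550; a_{12} = -13331998.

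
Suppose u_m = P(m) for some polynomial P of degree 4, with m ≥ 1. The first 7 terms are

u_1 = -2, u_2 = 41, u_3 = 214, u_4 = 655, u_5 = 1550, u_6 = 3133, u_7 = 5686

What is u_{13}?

63214

1st diffs: 43, 173, 441, 895, 1583, 2553.
2nd diffs: 130, 268, 454, 688, 970.
3rd diffs: 138, 186, 234, 282.
4th diffs: 48, 48, 48 (constant).
Newton forward-difference form: u_m = -2 + 43·C(m-1,1) + 130·C(m-1,2) + 138·C(m-1,3) + 48·C(m-1,4).
At m = 13: m-1 = 12, so u_{13} = -2 + 516 + 8580 + 30360 + 23760 = 63214.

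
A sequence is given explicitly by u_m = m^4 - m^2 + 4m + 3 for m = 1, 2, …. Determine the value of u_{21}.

194127

u_{21} = 1·21^4 - 1·21^2 + 4·21 + 3 = 194127.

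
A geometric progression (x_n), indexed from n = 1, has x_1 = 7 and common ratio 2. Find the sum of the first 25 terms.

234881017

x_n = 7·2^(n-1).
S = 7·(2^25 - 1)/(2 - 1) = 7·(33554432 - 1)/(1) = 234881017.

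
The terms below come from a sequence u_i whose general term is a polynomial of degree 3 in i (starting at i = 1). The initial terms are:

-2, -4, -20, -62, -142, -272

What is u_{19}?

-11972

1st diffs: -2, -16, -42, -80, -130.
2nd diffs: -14, -26, -38, -50.
3rd diffs: -12, -12, -12 (constant).
Newton forward-difference form: u_i = -2 + (-2)·C(i-1,1) + (-14)·C(i-1,2) + (-12)·C(i-1,3).
At i = 19: i-1 = 18, so u_{19} = -2 - 36 - 2142 - 9792 = -11972.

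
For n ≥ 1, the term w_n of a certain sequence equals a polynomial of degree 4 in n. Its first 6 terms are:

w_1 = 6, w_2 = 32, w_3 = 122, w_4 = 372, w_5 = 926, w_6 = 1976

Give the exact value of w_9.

10742

1st diffs: 26, 90, 250, 554, 1050.
2nd diffs: 64, 160, 304, 496.
3rd diffs: 96, 144, 192.
4th diffs: 48, 48 (constant).
So w_n = 2n^4 - 4n^3 + 6n^2 + 6n - 4.
Evaluating at n = 9 gives w_9 = 10742.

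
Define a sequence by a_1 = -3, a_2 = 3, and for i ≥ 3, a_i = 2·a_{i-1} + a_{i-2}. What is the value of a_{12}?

Iterate the recurrence:
a_3 = 3; a_4 = 9; a_5 = 21; a_6 = 51; a_7 = 123; a_8 = 297; a_9 = 717; a_{10} = 1731; a_{11} = 4179; a_{12} = 10089.

10089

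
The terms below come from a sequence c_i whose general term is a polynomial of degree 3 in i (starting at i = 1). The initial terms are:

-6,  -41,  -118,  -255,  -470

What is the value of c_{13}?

1st diffs: -35, -77, -137, -215.
2nd diffs: -42, -60, -78.
3rd diffs: -18, -18 (constant).
Newton forward-difference form: c_i = -6 + (-35)·C(i-1,1) + (-42)·C(i-1,2) + (-18)·C(i-1,3).
At i = 13: i-1 = 12, so c_{13} = -6 - 420 - 2772 - 3960 = -7158.

-7158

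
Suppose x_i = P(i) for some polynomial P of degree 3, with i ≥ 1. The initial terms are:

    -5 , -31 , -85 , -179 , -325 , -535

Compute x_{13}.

1st diffs: -26, -54, -94, -146, -210.
2nd diffs: -28, -40, -52, -64.
3rd diffs: -12, -12, -12 (constant).
So x_i = -2i^3 - 2i^2 - 6i + 5.
Evaluating at i = 13 gives x_{13} = -4805.

-4805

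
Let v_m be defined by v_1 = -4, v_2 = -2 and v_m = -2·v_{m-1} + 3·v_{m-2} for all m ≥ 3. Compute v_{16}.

Applying the relation repeatedly:
v_3 = -8; v_4 = 10; v_5 = -44; …; v_{13} = -265724; v_{14} = 797158; v_{15} = -2391488; v_{16} = 7174450.
(Characteristic roots are 1 and -3.)

7174450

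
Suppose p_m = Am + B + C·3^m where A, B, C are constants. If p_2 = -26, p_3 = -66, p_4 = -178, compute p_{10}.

-118138

The three given values yield: 2A + B + 9C = -26; 3A + B + 27C = -66; 4A + B + 81C = -178.
Subtracting the first from the second: A + 18C = -40.
Subtracting the second from the third: A + 54C = -112.
Solving: C = -2, A = -4, then B = 0.
Therefore p_{10} = -40 + 0 + (-2)·59049 = -118138.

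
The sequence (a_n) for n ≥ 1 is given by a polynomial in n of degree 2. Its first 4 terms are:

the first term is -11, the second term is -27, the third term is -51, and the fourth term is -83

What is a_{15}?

-963

1st diffs: -16, -24, -32.
2nd diffs: -8, -8 (constant).
So a_n = -4n^2 - 4n - 3.
Evaluating at n = 15 gives a_{15} = -963.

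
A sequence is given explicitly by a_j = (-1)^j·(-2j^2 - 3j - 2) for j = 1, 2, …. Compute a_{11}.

(-1)^11 = -1; -2j^2 - 3j - 2 at j=11 is -277; so a_{11} = 277.

277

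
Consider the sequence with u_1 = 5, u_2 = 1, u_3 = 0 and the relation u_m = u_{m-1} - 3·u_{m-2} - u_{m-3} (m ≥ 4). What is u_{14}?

Iterate the recurrence:
u_4 = -8  u_5 = -9  u_6 = 15  …  u_{11} = 196  u_{12} = 1076  u_{13} = 731  u_{14} = -2693.

-2693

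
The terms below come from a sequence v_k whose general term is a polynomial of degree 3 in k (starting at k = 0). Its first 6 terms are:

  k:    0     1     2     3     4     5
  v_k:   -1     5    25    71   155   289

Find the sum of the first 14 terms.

17640

1st diffs: 6, 20, 46, 84, 134.
2nd diffs: 14, 26, 38, 50.
3rd diffs: 12, 12, 12 (constant).
Newton forward-difference form: v_k = -1 + 6·C(k,1) + 14·C(k,2) + 12·C(k,3).
Continuing: …, 485, 755, 1111, 1565, …, v_{13} = 4601.
Summing k = 0..13 (14 terms) gives 17640.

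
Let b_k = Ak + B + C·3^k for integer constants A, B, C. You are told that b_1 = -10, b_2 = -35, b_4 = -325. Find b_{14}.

At k = 1, 2, 4: A + B + 3C = -10; 2A + B + 9C = -35; 4A + B + 81C = -325.
Subtracting the first from the second: A + 6C = -25.
Subtracting the second from the third: 2A + 72C = -290.
Solving: C = -4, A = -1, then B = 3.
So b_k = -1·k + 3 + (-4)·3^k; at k=14 this is -19131887.

-19131887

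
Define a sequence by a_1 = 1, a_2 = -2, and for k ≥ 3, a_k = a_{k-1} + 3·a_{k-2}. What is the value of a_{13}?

a_3 = 1  a_4 = -5  a_5 = -2  …  a_{10} = -365  a_{11} = -794  a_{12} = -1889  a_{13} = -4271.

-4271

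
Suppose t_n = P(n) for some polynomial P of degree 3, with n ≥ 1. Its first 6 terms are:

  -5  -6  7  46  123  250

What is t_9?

1st diffs: -1, 13, 39, 77, 127.
2nd diffs: 14, 26, 38, 50.
3rd diffs: 12, 12, 12 (constant).
Newton forward-difference form: t_n = -5 + (-1)·C(n-1,1) + 14·C(n-1,2) + 12·C(n-1,3).
At n = 9: n-1 = 8, so t_9 = -5 - 8 + 392 + 672 = 1051.

1051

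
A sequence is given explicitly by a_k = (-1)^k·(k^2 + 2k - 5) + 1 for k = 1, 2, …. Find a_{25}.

-669

(-1)^25 = -1; k^2 + 2k - 5 at k=25 is 670; so a_{25} = -669.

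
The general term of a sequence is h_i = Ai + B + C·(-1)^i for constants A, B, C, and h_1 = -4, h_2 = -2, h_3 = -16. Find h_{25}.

-148

Write the equations: A + B - C = -4; 2A + B + C = -2; 3A + B - C = -16.
Subtracting the first from the second: A + 2C = 2.
Subtracting the second from the third: A - 2C = -14.
Solving: C = 4, A = -6, then B = 6.
Hence h_{25} = -6·25 + 6 + 4·(-1) = -148.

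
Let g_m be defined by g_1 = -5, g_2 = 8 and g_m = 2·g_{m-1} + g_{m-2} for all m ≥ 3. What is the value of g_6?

172

Iterate the recurrence:
g_3 = 11, g_4 = 30, g_5 = 71, g_6 = 172.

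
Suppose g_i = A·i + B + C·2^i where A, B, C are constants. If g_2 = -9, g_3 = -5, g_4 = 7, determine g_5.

35

At i = 2, 3, 4: 2A + B + 4C = -9; 3A + B + 8C = -5; 4A + B + 16C = 7.
Subtracting the first from the second: A + 4C = 4.
Subtracting the second from the third: A + 8C = 12.
Solving: C = 2, A = -4, then B = -9.
Hence g_5 = -4·5 + (-9) + 2·32 = 35.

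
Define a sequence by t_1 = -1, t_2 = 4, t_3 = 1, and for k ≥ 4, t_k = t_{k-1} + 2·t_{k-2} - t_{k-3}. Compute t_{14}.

Compute successive terms:
t_4 = 10, t_5 = 8, t_6 = 27, …, t_{11} = 400, t_{12} = 768, t_{13} = 1325, t_{14} = 2461.

2461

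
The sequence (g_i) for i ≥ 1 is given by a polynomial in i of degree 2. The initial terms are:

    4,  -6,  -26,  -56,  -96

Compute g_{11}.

-546

1st diffs: -10, -20, -30, -40.
2nd diffs: -10, -10, -10 (constant).
Newton forward-difference form: g_i = 4 + (-10)·C(i-1,1) + (-10)·C(i-1,2).
At i = 11: i-1 = 10, so g_{11} = 4 - 100 - 450 = -546.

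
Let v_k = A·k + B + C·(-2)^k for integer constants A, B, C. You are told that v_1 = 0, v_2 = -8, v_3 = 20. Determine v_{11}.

Write the equations: A + B - 2C = 0; 2A + B + 4C = -8; 3A + B - 8C = 20.
Subtracting the first from the second: A + 6C = -8.
Subtracting the second from the third: A - 12C = 28.
Solving: C = -2, A = 4, then B = -8.
Hence v_{11} = 4·11 + (-8) + (-2)·(-2048) = 4132.

4132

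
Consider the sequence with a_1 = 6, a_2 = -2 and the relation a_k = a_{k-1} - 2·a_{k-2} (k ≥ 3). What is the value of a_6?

Applying the relation repeatedly:
a_3 = -14  a_4 = -10  a_5 = 18  a_6 = 38.

38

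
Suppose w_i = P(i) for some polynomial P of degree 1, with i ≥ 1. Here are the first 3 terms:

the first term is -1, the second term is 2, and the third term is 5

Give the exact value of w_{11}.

1st diffs: 3, 3 (constant).
So w_i = 3i - 4.
Evaluating at i = 11 gives w_{11} = 29.

29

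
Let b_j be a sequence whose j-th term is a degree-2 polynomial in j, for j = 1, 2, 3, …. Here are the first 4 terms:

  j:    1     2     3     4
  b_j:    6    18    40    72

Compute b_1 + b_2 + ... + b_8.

1st diffs: 12, 22, 32.
2nd diffs: 10, 10 (constant).
Newton forward-difference form: b_j = 6 + 12·C(j-1,1) + 10·C(j-1,2).
Continuing: 114, 166, 228, 300.
Summing j = 1..8 (8 terms) gives 944.

944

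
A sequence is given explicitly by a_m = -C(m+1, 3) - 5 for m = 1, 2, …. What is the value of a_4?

-15

C(5, 3) = 10, so a_4 = -15.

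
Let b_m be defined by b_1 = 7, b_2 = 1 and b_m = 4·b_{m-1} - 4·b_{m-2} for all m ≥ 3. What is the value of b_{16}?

Compute successive terms:
b_3 = -24;  b_4 = -100;  b_5 = -304;  …;  b_{13} = -290816;  b_{14} = -634880;  b_{15} = -1376256;  b_{16} = -2965504.
(Characteristic roots are 2 and 2.)

-2965504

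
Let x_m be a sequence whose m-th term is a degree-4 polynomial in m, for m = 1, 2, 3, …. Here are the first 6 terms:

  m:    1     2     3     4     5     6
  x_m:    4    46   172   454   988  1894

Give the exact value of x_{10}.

12478

1st diffs: 42, 126, 282, 534, 906.
2nd diffs: 84, 156, 252, 372.
3rd diffs: 72, 96, 120.
4th diffs: 24, 24 (constant).
Newton forward-difference form: x_m = 4 + 42·C(m-1,1) + 84·C(m-1,2) + 72·C(m-1,3) + 24·C(m-1,4).
At m = 10: m-1 = 9, so x_{10} = 4 + 378 + 3024 + 6048 + 3024 = 12478.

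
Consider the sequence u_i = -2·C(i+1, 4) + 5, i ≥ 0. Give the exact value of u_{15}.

C(16, 4) = 1820, so u_{15} = -3635.

-3635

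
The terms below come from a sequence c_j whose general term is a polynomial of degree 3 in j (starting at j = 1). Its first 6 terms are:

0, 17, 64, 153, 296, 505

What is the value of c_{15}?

7336

1st diffs: 17, 47, 89, 143, 209.
2nd diffs: 30, 42, 54, 66.
3rd diffs: 12, 12, 12 (constant).
Newton forward-difference form: c_j = 17·C(j-1,1) + 30·C(j-1,2) + 12·C(j-1,3).
At j = 15: j-1 = 14, so c_{15} = 238 + 2730 + 4368 = 7336.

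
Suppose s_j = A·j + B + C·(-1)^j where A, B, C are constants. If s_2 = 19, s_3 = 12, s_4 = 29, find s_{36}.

189

Write the equations: 2A + B + C = 19; 3A + B - C = 12; 4A + B + C = 29.
Subtracting the first from the second: A - 2C = -7.
Subtracting the second from the third: A + 2C = 17.
Solving: C = 6, A = 5, then B = 3.
Hence s_{36} = 5·36 + 3 + 6·1 = 189.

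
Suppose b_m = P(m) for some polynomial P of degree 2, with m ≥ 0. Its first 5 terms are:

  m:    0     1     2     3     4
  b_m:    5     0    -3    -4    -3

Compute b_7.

1st diffs: -5, -3, -1, 1.
2nd diffs: 2, 2, 2 (constant).
Newton forward-difference form: b_m = 5 + (-5)·C(m,1) + 2·C(m,2).
At m = 7: m = 7, so b_7 = 5 - 35 + 42 = 12.

12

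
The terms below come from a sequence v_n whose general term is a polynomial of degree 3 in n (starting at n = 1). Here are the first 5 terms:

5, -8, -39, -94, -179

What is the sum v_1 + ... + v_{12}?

1st diffs: -13, -31, -55, -85.
2nd diffs: -18, -24, -30.
3rd diffs: -6, -6 (constant).
Newton forward-difference form: v_n = 5 + (-13)·C(n-1,1) + (-18)·C(n-1,2) + (-6)·C(n-1,3).
Continuing: …, -300, -463, -674, -939, …, v_{12} = -2118.
Summing n = 1..12 (12 terms) gives -7728.

-7728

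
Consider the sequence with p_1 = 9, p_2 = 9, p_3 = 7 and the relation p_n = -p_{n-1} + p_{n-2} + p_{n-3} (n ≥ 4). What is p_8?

Compute successive terms:
p_4 = 11; p_5 = 5; p_6 = 13; p_7 = 3; p_8 = 15.

15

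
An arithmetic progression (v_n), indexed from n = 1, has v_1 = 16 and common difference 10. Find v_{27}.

276

v_n = 16 + (n - 1)·10.
v_{27} = 16 + 26·10 = 276.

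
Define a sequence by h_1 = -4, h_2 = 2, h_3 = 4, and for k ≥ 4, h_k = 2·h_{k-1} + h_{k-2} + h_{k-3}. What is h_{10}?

h_4 = 6; h_5 = 18; h_6 = 46; h_7 = 116; h_8 = 296; h_9 = 754; h_{10} = 1920.

1920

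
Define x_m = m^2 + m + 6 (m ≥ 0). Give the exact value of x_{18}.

x_{18} = 1·18^2 + 1·18 + 6 = 348.

348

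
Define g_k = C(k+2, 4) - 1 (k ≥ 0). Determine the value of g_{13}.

C(15, 4) = 1365, so g_{13} = 1364.

1364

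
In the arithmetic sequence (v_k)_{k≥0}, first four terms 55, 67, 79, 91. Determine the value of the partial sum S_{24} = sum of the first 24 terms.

Common difference d = 12.
v_k = 55 + (k - 0)·12.
v_{23} = 331; S = 24·(55 + 331)/2 = 4632.

4632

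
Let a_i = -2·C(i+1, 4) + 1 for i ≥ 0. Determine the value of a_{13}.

-2001

C(14, 4) = 1001, so a_{13} = -2001.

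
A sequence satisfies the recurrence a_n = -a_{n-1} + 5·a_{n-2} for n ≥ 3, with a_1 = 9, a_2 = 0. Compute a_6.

a_3 = 45  a_4 = -45  a_5 = 270  a_6 = -495.

-495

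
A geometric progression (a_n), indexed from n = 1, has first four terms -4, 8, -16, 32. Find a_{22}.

8388608

Common ratio r = -2.
a_n = (-4)·(-2)^(n-1).
a_{22} = (-4)·(-2)^21 = 8388608.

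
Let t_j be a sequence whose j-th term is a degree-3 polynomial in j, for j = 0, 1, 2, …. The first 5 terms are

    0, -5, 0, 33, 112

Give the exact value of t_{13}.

1st diffs: -5, 5, 33, 79.
2nd diffs: 10, 28, 46.
3rd diffs: 18, 18 (constant).
Newton forward-difference form: t_j = (-5)·C(j,1) + 10·C(j,2) + 18·C(j,3).
At j = 13: j = 13, so t_{13} = -65 + 780 + 5148 = 5863.

5863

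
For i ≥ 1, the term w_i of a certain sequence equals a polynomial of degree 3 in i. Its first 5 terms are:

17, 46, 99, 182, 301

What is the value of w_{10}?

1646

1st diffs: 29, 53, 83, 119.
2nd diffs: 24, 30, 36.
3rd diffs: 6, 6 (constant).
So w_i = i^3 + 6i^2 + 4i + 6.
Evaluating at i = 10 gives w_{10} = 1646.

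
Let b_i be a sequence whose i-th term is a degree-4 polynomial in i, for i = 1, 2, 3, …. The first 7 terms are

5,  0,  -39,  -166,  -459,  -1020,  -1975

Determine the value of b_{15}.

-46839

1st diffs: -5, -39, -127, -293, -561, -955.
2nd diffs: -34, -88, -166, -268, -394.
3rd diffs: -54, -78, -102, -126.
4th diffs: -24, -24, -24 (constant).
Newton forward-difference form: b_i = 5 + (-5)·C(i-1,1) + (-34)·C(i-1,2) + (-54)·C(i-1,3) + (-24)·C(i-1,4).
At i = 15: i-1 = 14, so b_{15} = 5 - 70 - 3094 - 19656 - 24024 = -46839.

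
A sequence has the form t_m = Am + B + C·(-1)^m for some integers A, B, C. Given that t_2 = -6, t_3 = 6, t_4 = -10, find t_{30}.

-62

Plug in m = 2, 3, 4: 2A + B + C = -6; 3A + B - C = 6; 4A + B + C = -10.
Subtracting the first from the second: A - 2C = 12.
Subtracting the second from the third: A + 2C = -16.
Solving: C = -7, A = -2, then B = 5.
So t_m = -2·m + 5 + (-7)·(-1)^m; at m=30 this is -62.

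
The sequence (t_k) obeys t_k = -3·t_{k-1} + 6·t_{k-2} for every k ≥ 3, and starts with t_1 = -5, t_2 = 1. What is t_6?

2169

t_3 = -33;  t_4 = 105;  t_5 = -513;  t_6 = 2169.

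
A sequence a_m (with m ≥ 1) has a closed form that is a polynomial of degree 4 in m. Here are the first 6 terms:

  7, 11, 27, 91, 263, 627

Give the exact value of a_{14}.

1st diffs: 4, 16, 64, 172, 364.
2nd diffs: 12, 48, 108, 192.
3rd diffs: 36, 60, 84.
4th diffs: 24, 24 (constant).
So a_m = m^4 - 4m^3 + 5m^2 + 2m + 3.
Evaluating at m = 14 gives a_{14} = 28451.

28451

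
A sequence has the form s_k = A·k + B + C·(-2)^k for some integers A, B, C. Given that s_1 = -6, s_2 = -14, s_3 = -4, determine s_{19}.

Plug in k = 1, 2, 3: A + B - 2C = -6; 2A + B + 4C = -14; 3A + B - 8C = -4.
Subtracting the first from the second: A + 6C = -8.
Subtracting the second from the third: A - 12C = 10.
Solving: C = -1, A = -2, then B = -6.
So s_k = -2·k + (-6) + (-1)·(-2)^k; at k=19 this is 524244.

524244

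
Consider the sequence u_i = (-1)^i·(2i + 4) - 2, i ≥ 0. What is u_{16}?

34

(-1)^16 = 1; 2i + 4 at i=16 is 36; so u_{16} = 34.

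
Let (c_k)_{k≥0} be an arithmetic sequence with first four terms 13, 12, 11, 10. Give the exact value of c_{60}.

Common difference d = -1.
c_k = 13 + (k - 0)·(-1).
c_{60} = 13 + 60·(-1) = -47.

-47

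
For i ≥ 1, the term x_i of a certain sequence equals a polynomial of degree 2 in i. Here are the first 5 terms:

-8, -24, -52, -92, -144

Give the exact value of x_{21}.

1st diffs: -16, -28, -40, -52.
2nd diffs: -12, -12, -12 (constant).
So x_i = -6i^2 + 2i - 4.
Evaluating at i = 21 gives x_{21} = -2608.

-2608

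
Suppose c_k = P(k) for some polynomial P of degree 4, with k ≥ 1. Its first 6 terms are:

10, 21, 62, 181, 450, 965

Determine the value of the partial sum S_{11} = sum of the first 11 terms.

1st diffs: 11, 41, 119, 269, 515.
2nd diffs: 30, 78, 150, 246.
3rd diffs: 48, 72, 96.
4th diffs: 24, 24 (constant).
So c_k = k^4 - 2k^3 + 2k^2 + 4k + 5.
Continuing: …, 1846, 3237, 5306, 8245, …, c_{11} = 12270.
Summing k = 1..11 (11 terms) gives 32593.

32593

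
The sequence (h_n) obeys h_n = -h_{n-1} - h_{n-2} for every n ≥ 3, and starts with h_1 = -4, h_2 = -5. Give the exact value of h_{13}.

-4

Iterate the recurrence:
h_3 = 9; h_4 = -4; h_5 = -5; …; h_{10} = -4; h_{11} = -5; h_{12} = 9; h_{13} = -4.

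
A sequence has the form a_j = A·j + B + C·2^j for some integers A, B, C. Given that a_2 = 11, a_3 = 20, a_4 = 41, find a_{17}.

393170

The three given values yield: 2A + B + 4C = 11; 3A + B + 8C = 20; 4A + B + 16C = 41.
Subtracting the first from the second: A + 4C = 9.
Subtracting the second from the third: A + 8C = 21.
Solving: C = 3, A = -3, then B = 5.
So a_j = -3·j + 5 + 3·2^j; at j=17 this is 393170.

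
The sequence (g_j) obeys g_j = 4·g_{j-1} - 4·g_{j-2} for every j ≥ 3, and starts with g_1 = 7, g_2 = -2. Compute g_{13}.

Compute successive terms:
g_3 = -36  g_4 = -136  g_5 = -400  …  g_{10} = -33280  g_{11} = -74752  g_{12} = -165888  g_{13} = -364544.
(Characteristic roots are 2 and 2.)

-364544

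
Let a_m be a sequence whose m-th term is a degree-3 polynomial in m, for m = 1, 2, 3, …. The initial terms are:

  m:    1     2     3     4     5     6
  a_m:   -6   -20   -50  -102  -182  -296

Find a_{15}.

1st diffs: -14, -30, -52, -80, -114.
2nd diffs: -16, -22, -28, -34.
3rd diffs: -6, -6, -6 (constant).
Newton forward-difference form: a_m = -6 + (-14)·C(m-1,1) + (-16)·C(m-1,2) + (-6)·C(m-1,3).
At m = 15: m-1 = 14, so a_{15} = -6 - 196 - 1456 - 2184 = -3842.

-3842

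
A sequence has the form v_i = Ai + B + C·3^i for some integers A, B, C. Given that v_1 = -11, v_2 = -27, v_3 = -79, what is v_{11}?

Plug in i = 1, 2, 3: A + B + 3C = -11; 2A + B + 9C = -27; 3A + B + 27C = -79.
Subtracting the first from the second: A + 6C = -16.
Subtracting the second from the third: A + 18C = -52.
Solving: C = -3, A = 2, then B = -4.
So v_i = 2·i + (-4) + (-3)·3^i; at i=11 this is -531423.

-531423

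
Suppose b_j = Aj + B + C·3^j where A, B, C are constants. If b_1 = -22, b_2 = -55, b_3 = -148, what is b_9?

-98446

Write the equations: A + B + 3C = -22; 2A + B + 9C = -55; 3A + B + 27C = -148.
Subtracting the first from the second: A + 6C = -33.
Subtracting the second from the third: A + 18C = -93.
Solving: C = -5, A = -3, then B = -4.
Therefore b_9 = -27 + (-4) + (-5)·19683 = -98446.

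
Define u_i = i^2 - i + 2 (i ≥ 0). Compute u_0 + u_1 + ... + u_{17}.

Over i = 0..17: Σi = 153, Σi² = 1785.
Total = (1)·1785 + (-1)·153 + (2)·18 = 1668.

1668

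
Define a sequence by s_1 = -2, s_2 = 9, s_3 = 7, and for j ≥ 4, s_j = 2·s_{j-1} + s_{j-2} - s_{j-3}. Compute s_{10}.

s_4 = 25  s_5 = 48  s_6 = 114  s_7 = 251  s_8 = 568  s_9 = 1273  s_{10} = 2863.

2863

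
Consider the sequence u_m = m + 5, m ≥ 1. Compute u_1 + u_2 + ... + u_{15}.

Over m = 1..15: Σm = 120.
Total = (1)·120 + (5)·15 = 195.

195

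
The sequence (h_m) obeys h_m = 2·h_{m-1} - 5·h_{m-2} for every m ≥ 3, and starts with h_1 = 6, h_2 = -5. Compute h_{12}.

h_3 = -40; h_4 = -55; h_5 = 90; h_6 = 455; h_7 = 460; h_8 = -1355; h_9 = -5010; h_{10} = -3245; h_{11} = 18560; h_{12} = 53345.

53345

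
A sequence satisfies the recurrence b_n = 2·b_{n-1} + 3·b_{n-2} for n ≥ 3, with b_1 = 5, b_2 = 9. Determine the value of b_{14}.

Applying the relation repeatedly:
b_3 = 33, b_4 = 93, b_5 = 285, …, b_{11} = 206673, b_{12} = 620013, b_{13} = 1860045, b_{14} = 5580129.
(Characteristic roots are 3 and -1.)

5580129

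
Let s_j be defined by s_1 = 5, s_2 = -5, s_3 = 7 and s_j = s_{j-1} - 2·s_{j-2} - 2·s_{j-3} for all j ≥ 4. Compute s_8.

-1

Compute successive terms:
s_4 = 7;  s_5 = 3;  s_6 = -25;  s_7 = -45;  s_8 = -1.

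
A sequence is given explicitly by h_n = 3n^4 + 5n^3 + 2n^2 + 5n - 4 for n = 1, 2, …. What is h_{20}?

h_{20} = 3·20^4 + 5·20^3 + 2·20^2 + 5·20 - 4 = 520896.

520896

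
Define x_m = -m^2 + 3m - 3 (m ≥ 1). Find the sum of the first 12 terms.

Over m = 1..12: Σm = 78, Σm² = 650.
Total = (-1)·650 + (3)·78 + (-3)·12 = -452.

-452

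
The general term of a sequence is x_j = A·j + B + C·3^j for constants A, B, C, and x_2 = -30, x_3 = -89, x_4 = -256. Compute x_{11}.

Plug in j = 2, 3, 4: 2A + B + 9C = -30; 3A + B + 27C = -89; 4A + B + 81C = -256.
Subtracting the first from the second: A + 18C = -59.
Subtracting the second from the third: A + 54C = -167.
Solving: C = -3, A = -5, then B = 7.
Therefore x_{11} = -55 + 7 + (-3)·177147 = -531489.

-531489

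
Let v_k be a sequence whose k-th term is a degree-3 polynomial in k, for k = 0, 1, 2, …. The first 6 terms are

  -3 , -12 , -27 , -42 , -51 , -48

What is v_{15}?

1962

1st diffs: -9, -15, -15, -9, 3.
2nd diffs: -6, 0, 6, 12.
3rd diffs: 6, 6, 6 (constant).
Newton forward-difference form: v_k = -3 + (-9)·C(k,1) + (-6)·C(k,2) + 6·C(k,3).
At k = 15: k = 15, so v_{15} = -3 - 135 - 630 + 2730 = 1962.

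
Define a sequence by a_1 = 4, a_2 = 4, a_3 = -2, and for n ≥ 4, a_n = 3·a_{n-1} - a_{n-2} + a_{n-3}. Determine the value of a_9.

-692

Iterate the recurrence:
a_4 = -6;  a_5 = -12;  a_6 = -32;  a_7 = -90;  a_8 = -250;  a_9 = -692.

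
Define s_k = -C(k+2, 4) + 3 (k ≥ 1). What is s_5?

-32

C(7, 4) = 35, so s_5 = -32.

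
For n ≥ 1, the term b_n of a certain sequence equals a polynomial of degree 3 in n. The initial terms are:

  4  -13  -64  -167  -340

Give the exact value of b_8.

-1459

1st diffs: -17, -51, -103, -173.
2nd diffs: -34, -52, -70.
3rd diffs: -18, -18 (constant).
So b_n = -3n^3 + n^2 + n + 5.
Evaluating at n = 8 gives b_8 = -1459.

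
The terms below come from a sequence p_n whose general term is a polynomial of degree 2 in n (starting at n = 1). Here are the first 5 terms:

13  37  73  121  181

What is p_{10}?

661

1st diffs: 24, 36, 48, 60.
2nd diffs: 12, 12, 12 (constant).
Newton forward-difference form: p_n = 13 + 24·C(n-1,1) + 12·C(n-1,2).
At n = 10: n-1 = 9, so p_{10} = 13 + 216 + 432 = 661.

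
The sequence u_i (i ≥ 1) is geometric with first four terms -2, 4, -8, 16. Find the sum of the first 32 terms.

2863311530

Common ratio r = -2.
u_i = (-2)·(-2)^(i-1).
S = (-2)·((-2)^32 - 1)/(-2 - 1) = (-2)·(4294967296 - 1)/(-3) = 2863311530.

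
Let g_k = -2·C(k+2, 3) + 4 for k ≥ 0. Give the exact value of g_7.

-164

C(9, 3) = 84, so g_7 = -164.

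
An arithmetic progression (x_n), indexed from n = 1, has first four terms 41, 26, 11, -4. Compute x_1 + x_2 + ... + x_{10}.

Common difference d = -15.
x_n = 41 + (n - 1)·(-15).
x_{10} = -94; S = 10·(41 + (-94))/2 = -265.

-265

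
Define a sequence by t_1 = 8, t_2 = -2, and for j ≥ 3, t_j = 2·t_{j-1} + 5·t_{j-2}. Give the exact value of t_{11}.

467476

Compute successive terms:
t_3 = 36, t_4 = 62, t_5 = 304, t_6 = 918, t_7 = 3356, t_8 = 11302, t_9 = 39384, t_{10} = 135278, t_{11} = 467476.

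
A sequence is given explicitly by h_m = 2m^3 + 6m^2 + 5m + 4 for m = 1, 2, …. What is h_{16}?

9812

h_{16} = 2·16^3 + 6·16^2 + 5·16 + 4 = 9812.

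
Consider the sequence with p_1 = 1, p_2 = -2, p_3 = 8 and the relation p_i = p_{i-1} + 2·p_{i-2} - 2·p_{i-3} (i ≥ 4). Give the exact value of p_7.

Compute successive terms:
p_4 = 2; p_5 = 22; p_6 = 10; p_7 = 50.

50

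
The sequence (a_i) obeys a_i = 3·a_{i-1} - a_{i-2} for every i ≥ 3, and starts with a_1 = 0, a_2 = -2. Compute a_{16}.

-1664080

a_3 = -6, a_4 = -16, a_5 = -42, …, a_{13} = -92736, a_{14} = -242786, a_{15} = -635622, a_{16} = -1664080.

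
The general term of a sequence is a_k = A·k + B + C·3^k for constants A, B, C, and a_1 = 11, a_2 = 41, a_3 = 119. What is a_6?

2945

Plug in k = 1, 2, 3: A + B + 3C = 11; 2A + B + 9C = 41; 3A + B + 27C = 119.
Subtracting the first from the second: A + 6C = 30.
Subtracting the second from the third: A + 18C = 78.
Solving: C = 4, A = 6, then B = -7.
Hence a_6 = 6·6 + (-7) + 4·729 = 2945.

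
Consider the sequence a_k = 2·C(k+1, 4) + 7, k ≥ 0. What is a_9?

427

C(10, 4) = 210, so a_9 = 427.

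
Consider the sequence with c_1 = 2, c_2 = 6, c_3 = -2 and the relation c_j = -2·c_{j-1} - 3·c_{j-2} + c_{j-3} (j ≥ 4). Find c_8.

Iterate the recurrence:
c_4 = -12; c_5 = 36; c_6 = -38; c_7 = -44; c_8 = 238.

238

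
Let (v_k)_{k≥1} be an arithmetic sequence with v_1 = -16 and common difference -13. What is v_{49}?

-640

v_k = -16 + (k - 1)·(-13).
v_{49} = -16 + 48·(-13) = -640.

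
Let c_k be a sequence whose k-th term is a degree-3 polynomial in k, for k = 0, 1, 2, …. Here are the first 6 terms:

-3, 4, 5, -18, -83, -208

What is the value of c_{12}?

1st diffs: 7, 1, -23, -65, -125.
2nd diffs: -6, -24, -42, -60.
3rd diffs: -18, -18, -18 (constant).
Newton forward-difference form: c_k = -3 + 7·C(k,1) + (-6)·C(k,2) + (-18)·C(k,3).
At k = 12: k = 12, so c_{12} = -3 + 84 - 396 - 3960 = -4275.

-4275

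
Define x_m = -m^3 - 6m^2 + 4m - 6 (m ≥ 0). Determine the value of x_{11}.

x_{11} = -1·11^3 - 6·11^2 + 4·11 - 6 = -2019.

-2019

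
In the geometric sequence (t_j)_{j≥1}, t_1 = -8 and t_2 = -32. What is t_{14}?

Common ratio r = 4.
t_j = (-8)·4^(j-1).
t_{14} = (-8)·4^13 = -536870912.

-536870912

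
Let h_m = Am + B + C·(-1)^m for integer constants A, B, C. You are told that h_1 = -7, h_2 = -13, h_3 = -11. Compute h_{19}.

-43

At m = 1, 2, 3: A + B - C = -7; 2A + B + C = -13; 3A + B - C = -11.
Subtracting the first from the second: A + 2C = -6.
Subtracting the second from the third: A - 2C = 2.
Solving: C = -2, A = -2, then B = -7.
So h_m = -2·m + (-7) + (-2)·(-1)^m; at m=19 this is -43.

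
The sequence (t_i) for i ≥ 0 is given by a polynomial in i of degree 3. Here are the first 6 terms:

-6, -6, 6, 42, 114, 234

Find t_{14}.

5454

1st diffs: 0, 12, 36, 72, 120.
2nd diffs: 12, 24, 36, 48.
3rd diffs: 12, 12, 12 (constant).
So t_i = 2i^3 - 2i - 6.
Evaluating at i = 14 gives t_{14} = 5454.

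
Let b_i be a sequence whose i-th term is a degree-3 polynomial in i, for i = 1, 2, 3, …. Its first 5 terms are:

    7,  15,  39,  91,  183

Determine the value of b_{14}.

4791

1st diffs: 8, 24, 52, 92.
2nd diffs: 16, 28, 40.
3rd diffs: 12, 12 (constant).
So b_i = 2i^3 - 4i^2 + 6i + 3.
Evaluating at i = 14 gives b_{14} = 4791.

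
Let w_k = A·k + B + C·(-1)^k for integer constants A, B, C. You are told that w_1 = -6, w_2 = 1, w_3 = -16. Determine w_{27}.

The three given values yield: A + B - C = -6; 2A + B + C = 1; 3A + B - C = -16.
Subtracting the first from the second: A + 2C = 7.
Subtracting the second from the third: A - 2C = -17.
Solving: C = 6, A = -5, then B = 5.
So w_k = -5·k + 5 + 6·(-1)^k; at k=27 this is -136.

-136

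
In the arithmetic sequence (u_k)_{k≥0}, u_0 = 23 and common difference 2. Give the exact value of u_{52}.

u_k = 23 + (k - 0)·2.
u_{52} = 23 + 52·2 = 127.

127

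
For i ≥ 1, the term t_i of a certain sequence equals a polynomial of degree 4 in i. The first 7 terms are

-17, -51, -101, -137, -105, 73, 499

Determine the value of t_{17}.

1st diffs: -34, -50, -36, 32, 178, 426.
2nd diffs: -16, 14, 68, 146, 248.
3rd diffs: 30, 54, 78, 102.
4th diffs: 24, 24, 24 (constant).
Newton forward-difference form: t_i = -17 + (-34)·C(i-1,1) + (-16)·C(i-1,2) + 30·C(i-1,3) + 24·C(i-1,4).
At i = 17: i-1 = 16, so t_{17} = -17 - 544 - 1920 + 16800 + 43680 = 57999.

57999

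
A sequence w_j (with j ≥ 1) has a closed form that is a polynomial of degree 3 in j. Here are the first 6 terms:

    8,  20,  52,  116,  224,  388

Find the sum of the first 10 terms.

5540

1st diffs: 12, 32, 64, 108, 164.
2nd diffs: 20, 32, 44, 56.
3rd diffs: 12, 12, 12 (constant).
So w_j = 2j^3 - 2j^2 + 4j + 4.
Continuing: 620, 932, 1336, 1844.
Summing j = 1..10 (10 terms) gives 5540.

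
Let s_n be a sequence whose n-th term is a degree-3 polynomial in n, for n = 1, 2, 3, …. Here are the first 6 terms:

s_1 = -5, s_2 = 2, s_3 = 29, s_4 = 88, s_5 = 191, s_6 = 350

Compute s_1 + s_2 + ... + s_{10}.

5185

1st diffs: 7, 27, 59, 103, 159.
2nd diffs: 20, 32, 44, 56.
3rd diffs: 12, 12, 12 (constant).
Newton forward-difference form: s_n = -5 + 7·C(n-1,1) + 20·C(n-1,2) + 12·C(n-1,3).
Continuing: 577, 884, 1283, 1786.
Summing n = 1..10 (10 terms) gives 5185.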